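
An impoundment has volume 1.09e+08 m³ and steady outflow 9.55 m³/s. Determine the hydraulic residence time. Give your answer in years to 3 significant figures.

0.362 yr

Q = 9.55 m³/s × 3.156e+07 s/yr = 3.014e+08 m³/yr.
Hydraulic residence time τ = V/Q = 1.09e+08/3.014e+08 = 0.3617 yr.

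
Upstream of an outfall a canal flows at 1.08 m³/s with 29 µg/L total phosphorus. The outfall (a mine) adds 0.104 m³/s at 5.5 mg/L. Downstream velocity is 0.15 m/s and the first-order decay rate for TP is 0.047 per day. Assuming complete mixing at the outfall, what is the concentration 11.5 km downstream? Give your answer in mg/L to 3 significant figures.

0.489 mg/L

29 µg/L = 0.029 mg/L.
After complete mixing, C₀ = (0.104·5.5 + 1.08·0.029) / 1.184 = 0.5096 mg/L.
Travel time t = 1.15e+04 m / 0.15 m/s = 7.667e+04 s = 0.8873 d.
C = 0.5096·exp(−0.047·0.8873) = 0.5096·0.9592 = 0.4887 mg/L.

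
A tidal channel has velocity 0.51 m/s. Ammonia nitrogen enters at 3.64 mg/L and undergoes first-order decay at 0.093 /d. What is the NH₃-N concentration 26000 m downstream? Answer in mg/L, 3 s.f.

3.45 mg/L

Travel time t = 26000 m / 0.51 m/s = 2.6e+04/0.51 = 5.098e+04 s = 0.5901 d.
First-order decay: C = 3.64·exp(−0.093·0.5901) = 3.64·0.9466 = 3.446 mg/L.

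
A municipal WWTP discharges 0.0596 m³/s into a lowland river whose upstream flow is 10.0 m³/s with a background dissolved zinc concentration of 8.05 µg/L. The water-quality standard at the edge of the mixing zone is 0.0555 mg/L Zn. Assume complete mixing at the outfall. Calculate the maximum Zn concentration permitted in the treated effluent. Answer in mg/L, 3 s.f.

8.05 µg/L = 0.00805 mg/L.
Mass balance: 0.0555·10.06 = 0.0596·Cₑ + 10·0.00805.
Cₑ = (0.5583 − 0.0805) / 0.0596 = 8.017 mg/L.

8.02 mg/L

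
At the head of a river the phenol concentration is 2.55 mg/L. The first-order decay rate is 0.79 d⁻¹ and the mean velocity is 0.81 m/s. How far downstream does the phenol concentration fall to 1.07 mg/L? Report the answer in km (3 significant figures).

76.9 km

From C = C₀·e^(−kt), t = ln(C₀/C)/k = ln(2.55/1.07)/0.79 = 0.8684/0.79 = 1.099 d.
Distance = v·t = 0.81 m/s × 9.498e+04 s = 7.693e+04 m = 76.93 km.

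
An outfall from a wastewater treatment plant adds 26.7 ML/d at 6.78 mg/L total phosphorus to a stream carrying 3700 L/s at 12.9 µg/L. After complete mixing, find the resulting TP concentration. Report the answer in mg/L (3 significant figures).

0.535 mg/L

26.7 ML/d = 0.309 m³/s.
3700 L/s = 3.7 m³/s.
12.9 µg/L = 0.0129 mg/L.
By mass balance at complete mixing, C = (0.309·6.78 + 3.7·0.0129) / (0.309 + 3.7) = 2.143/4.009 = 0.5345 mg/L.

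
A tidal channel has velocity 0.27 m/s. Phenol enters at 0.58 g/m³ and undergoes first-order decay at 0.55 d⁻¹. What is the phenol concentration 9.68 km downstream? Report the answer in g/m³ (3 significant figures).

Travel time t = 9.68 km / 0.27 m/s = 9680/0.27 = 3.585e+04 s = 0.415 d.
First-order decay: C = 0.58·exp(−0.55·0.415) = 0.58·0.7959 = 0.4616 g/m³.

0.462 g/m³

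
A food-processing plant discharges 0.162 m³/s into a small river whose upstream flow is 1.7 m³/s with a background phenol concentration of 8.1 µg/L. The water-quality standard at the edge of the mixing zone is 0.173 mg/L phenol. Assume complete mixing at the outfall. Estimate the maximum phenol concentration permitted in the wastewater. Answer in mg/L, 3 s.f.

1.90 mg/L

8.1 µg/L = 0.0081 mg/L.
Mass balance: 0.173·1.862 = 0.162·Cₑ + 1.7·0.0081.
Cₑ = (0.3221 − 0.01377) / 0.162 = 1.903 mg/L.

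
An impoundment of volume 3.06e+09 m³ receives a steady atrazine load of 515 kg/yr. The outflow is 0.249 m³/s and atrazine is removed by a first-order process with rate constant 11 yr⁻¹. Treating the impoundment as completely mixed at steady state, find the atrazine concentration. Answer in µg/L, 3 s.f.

0.0153 µg/L

Outflow Q = 0.249 m³/s × 3.156e+07 s/yr = 7.858e+06 m³/yr.
Steady-state CSTR mass balance: W = Q·C + k·V·C, so C = W/(Q + kV).
Q + kV = 7.858e+06 + 11·3.06e+09 = 3.367e+10 m³/yr.
C = 515/3.367e+10 = 1.53e-08 kg/m³ = 1.53e-05 mg/L = 0.0153 µg/L.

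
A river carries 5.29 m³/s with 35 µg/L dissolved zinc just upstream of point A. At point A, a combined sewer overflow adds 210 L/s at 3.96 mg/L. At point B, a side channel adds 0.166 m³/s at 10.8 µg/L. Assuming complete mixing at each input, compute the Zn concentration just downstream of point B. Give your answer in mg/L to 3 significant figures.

0.180 mg/L

35 µg/L = 0.035 mg/L.
210 L/s = 0.21 m³/s.
After input A: C = (5.29·0.035 + 0.21·3.96) / 5.5 = 0.1849 mg/L.
10.8 µg/L = 0.0108 mg/L.
After input B: C = (5.5·0.1849 + 0.166·0.0108) / 5.666 = 0.1798 mg/L.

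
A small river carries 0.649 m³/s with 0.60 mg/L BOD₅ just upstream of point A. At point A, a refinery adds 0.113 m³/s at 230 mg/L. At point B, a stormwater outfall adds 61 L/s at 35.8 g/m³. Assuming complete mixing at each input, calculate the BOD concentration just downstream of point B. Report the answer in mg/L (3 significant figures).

34.7 mg/L

After input A: C = (0.649·0.6 + 0.113·230) / 0.762 = 34.62 mg/L.
61 L/s = 0.061 m³/s.
After input B: C = (0.762·34.62 + 0.061·35.8) / 0.823 = 34.71 mg/L.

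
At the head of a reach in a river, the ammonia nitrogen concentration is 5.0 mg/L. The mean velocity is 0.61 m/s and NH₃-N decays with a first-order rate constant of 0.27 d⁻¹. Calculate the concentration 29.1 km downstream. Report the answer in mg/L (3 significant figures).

Travel time t = 29.1 km / 0.61 m/s = 2.91e+04/0.61 = 4.77e+04 s = 0.5521 d.
First-order decay: C = 5.0·exp(−0.27·0.5521) = 5.0·0.8615 = 4.308 mg/L.

4.31 mg/L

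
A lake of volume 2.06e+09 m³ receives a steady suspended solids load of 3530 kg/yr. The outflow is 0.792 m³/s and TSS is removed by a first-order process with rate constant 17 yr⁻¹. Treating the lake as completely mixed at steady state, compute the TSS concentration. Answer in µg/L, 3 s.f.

Outflow Q = 0.792 m³/s × 3.156e+07 s/yr = 2.499e+07 m³/yr.
Steady-state CSTR mass balance: W = Q·C + k·V·C, so C = W/(Q + kV).
Q + kV = 2.499e+07 + 17·2.06e+09 = 3.504e+10 m³/yr.
C = 3530/3.504e+10 = 1.007e-07 kg/m³ = 0.0001007 mg/L = 0.1007 µg/L.

0.101 µg/L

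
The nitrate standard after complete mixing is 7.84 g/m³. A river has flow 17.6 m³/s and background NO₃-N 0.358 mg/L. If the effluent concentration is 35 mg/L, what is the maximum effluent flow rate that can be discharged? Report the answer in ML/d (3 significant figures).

419 ML/d

Mass balance at complete mixing: C_std·(Q_w + Q_r) = Q_w·C_e + Q_r·C_b.
Rearranging, Q_w = Q_r·(C_std − C_b)/(C_e − C_std) = 17.6·(7.84 − 0.358) / (35 − 7.84) = 4.848 m³/s.
= 418.9 ML/d.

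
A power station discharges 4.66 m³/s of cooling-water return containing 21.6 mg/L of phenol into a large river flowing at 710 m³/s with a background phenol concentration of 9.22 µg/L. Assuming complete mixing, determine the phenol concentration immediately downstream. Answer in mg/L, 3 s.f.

0.150 mg/L

9.22 µg/L = 0.00922 mg/L.
Flow-weighted mixing gives C = (4.66·21.6 + 710·0.00922) / (4.66 + 710) = 107.2/714.7 = 0.15 mg/L.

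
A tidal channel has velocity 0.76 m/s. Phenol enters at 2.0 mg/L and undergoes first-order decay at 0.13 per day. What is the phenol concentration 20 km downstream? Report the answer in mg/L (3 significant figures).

1.92 mg/L

Travel time t = 20 km / 0.76 m/s = 2e+04/0.76 = 2.632e+04 s = 0.3046 d.
First-order decay: C = 2.0·exp(−0.13·0.3046) = 2.0·0.9612 = 1.922 mg/L.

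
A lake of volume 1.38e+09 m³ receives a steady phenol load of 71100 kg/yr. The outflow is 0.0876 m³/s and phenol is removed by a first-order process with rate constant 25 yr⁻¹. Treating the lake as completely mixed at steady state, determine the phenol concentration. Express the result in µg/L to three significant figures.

Outflow Q = 0.0876 m³/s × 3.156e+07 s/yr = 2.764e+06 m³/yr.
Steady-state CSTR mass balance: W = Q·C + k·V·C, so C = W/(Q + kV).
Q + kV = 2.764e+06 + 25·1.38e+09 = 3.45e+10 m³/yr.
C = 71100/3.45e+10 = 2.061e-06 kg/m³ = 0.002061 mg/L = 2.061 µg/L.

2.06 µg/L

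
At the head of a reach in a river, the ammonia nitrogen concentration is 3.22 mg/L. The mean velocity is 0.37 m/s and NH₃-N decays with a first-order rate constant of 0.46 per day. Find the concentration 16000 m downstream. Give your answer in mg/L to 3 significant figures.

2.56 mg/L

Travel time t = 16000 m / 0.37 m/s = 1.6e+04/0.37 = 4.324e+04 s = 0.5005 d.
First-order decay: C = 3.22·exp(−0.46·0.5005) = 3.22·0.7944 = 2.558 mg/L.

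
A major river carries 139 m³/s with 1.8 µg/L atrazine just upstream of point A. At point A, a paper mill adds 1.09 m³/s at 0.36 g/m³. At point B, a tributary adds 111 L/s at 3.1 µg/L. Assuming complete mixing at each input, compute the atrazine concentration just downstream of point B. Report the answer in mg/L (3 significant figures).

0.00459 mg/L

1.8 µg/L = 0.0018 mg/L.
After input A: C = (139·0.0018 + 1.09·0.36) / 140.1 = 0.004587 mg/L.
111 L/s = 0.111 m³/s.
3.1 µg/L = 0.0031 mg/L.
After input B: C = (140.1·0.004587 + 0.111·0.0031) / 140.2 = 0.004586 mg/L.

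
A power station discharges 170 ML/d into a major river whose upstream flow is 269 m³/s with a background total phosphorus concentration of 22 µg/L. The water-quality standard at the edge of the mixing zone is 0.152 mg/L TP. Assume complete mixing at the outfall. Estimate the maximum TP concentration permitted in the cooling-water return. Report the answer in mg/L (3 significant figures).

170 ML/d = 1.968 m³/s.
22 µg/L = 0.022 mg/L.
Mass balance: 0.152·271 = 1.968·Cₑ + 269·0.022.
Cₑ = (41.19 − 5.918) / 1.968 = 17.92 mg/L.

17.9 mg/L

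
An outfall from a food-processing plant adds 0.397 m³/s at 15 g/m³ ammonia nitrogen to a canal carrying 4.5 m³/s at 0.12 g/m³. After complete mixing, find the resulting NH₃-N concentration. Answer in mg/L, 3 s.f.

By mass balance at complete mixing, C = (0.397·15 + 4.5·0.12) / (0.397 + 4.5) = 6.495/4.897 = 1.326 mg/L.

1.33 mg/L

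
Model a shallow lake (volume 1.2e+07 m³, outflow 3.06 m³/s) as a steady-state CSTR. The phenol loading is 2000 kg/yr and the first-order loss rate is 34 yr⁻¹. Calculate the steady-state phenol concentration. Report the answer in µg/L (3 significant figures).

3.96 µg/L

Outflow Q = 3.06 m³/s × 3.156e+07 s/yr = 9.657e+07 m³/yr.
Steady-state CSTR mass balance: W = Q·C + k·V·C, so C = W/(Q + kV).
Q + kV = 9.657e+07 + 34·1.2e+07 = 5.046e+08 m³/yr.
C = 2000/5.046e+08 = 3.964e-06 kg/m³ = 0.003964 mg/L = 3.964 µg/L.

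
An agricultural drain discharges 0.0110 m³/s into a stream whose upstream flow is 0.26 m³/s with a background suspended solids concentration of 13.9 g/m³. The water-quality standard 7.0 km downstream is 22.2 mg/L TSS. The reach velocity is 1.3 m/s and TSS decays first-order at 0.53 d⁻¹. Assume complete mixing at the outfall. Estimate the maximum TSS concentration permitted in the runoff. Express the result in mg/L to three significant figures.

Travel time to the compliance point: t = 7000/1.3 = 5385 s = 0.06232 d; decay factor exp(−0.53·0.06232) = 0.9675.
So the concentration just after mixing may be at most 22.2/0.9675 = 22.95 mg/L.
Mass balance: 22.95·0.271 = 0.011·Cₑ + 0.26·13.9.
Cₑ = (6.218 − 3.614) / 0.011 = 236.7 mg/L.

237 mg/L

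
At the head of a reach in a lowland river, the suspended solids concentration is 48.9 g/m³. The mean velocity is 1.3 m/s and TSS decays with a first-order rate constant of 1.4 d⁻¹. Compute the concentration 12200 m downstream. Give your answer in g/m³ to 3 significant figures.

42.0 g/m³

Travel time t = 12200 m / 1.3 m/s = 1.22e+04/1.3 = 9385 s = 0.1086 d.
First-order decay: C = 48.9·exp(−1.4·0.1086) = 48.9·0.8589 = 42 g/m³.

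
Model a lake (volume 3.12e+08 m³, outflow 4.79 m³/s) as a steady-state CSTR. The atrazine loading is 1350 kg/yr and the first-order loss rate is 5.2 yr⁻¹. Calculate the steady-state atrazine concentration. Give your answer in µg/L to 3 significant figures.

Outflow Q = 4.79 m³/s × 3.156e+07 s/yr = 1.512e+08 m³/yr.
Steady-state CSTR mass balance: W = Q·C + k·V·C, so C = W/(Q + kV).
Q + kV = 1.512e+08 + 5.2·3.12e+08 = 1.774e+09 m³/yr.
C = 1350/1.774e+09 = 7.612e-07 kg/m³ = 0.0007612 mg/L = 0.7612 µg/L.

0.761 µg/L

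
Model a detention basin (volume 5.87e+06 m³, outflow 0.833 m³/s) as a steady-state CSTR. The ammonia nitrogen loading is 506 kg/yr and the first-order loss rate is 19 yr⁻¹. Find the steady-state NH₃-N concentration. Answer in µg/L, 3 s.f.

3.67 µg/L

Outflow Q = 0.833 m³/s × 3.156e+07 s/yr = 2.629e+07 m³/yr.
Steady-state CSTR mass balance: W = Q·C + k·V·C, so C = W/(Q + kV).
Q + kV = 2.629e+07 + 19·5.87e+06 = 1.378e+08 m³/yr.
C = 506/1.378e+08 = 3.672e-06 kg/m³ = 0.003672 mg/L = 3.672 µg/L.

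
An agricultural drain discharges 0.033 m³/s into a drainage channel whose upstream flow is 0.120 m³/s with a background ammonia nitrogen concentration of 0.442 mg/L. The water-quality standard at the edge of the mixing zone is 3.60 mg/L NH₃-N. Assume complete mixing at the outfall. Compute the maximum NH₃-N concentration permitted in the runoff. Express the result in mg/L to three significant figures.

15.1 mg/L

Mass balance: 3.6·0.153 = 0.033·Cₑ + 0.12·0.442.
Cₑ = (0.5508 − 0.05304) / 0.033 = 15.08 mg/L.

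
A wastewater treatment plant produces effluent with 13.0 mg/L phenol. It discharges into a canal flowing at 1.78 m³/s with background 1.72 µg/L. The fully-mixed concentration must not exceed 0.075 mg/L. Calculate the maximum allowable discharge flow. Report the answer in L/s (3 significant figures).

10.1 L/s

1.72 µg/L = 0.00172 mg/L.
Mass balance at complete mixing: C_std·(Q_w + Q_r) = Q_w·C_e + Q_r·C_b.
Rearranging, Q_w = Q_r·(C_std − C_b)/(C_e − C_std) = 1.78·(0.075 − 0.00172) / (13 − 0.075) = 0.01009 m³/s.
= 10.09 L/s.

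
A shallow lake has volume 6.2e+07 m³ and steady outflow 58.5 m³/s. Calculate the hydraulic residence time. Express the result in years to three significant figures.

Q = 58.5 m³/s × 3.156e+07 s/yr = 1.846e+09 m³/yr.
Hydraulic residence time τ = V/Q = 6.2e+07/1.846e+09 = 0.03358 yr.

0.0336 yr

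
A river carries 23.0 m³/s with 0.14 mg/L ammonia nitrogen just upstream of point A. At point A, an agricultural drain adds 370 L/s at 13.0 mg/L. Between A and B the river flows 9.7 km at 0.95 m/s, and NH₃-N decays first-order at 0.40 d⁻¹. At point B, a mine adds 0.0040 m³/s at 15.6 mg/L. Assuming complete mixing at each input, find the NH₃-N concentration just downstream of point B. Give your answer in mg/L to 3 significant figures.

370 L/s = 0.37 m³/s.
After input A: C = (23·0.14 + 0.37·13) / 23.37 = 0.3436 mg/L.
Over the 9.7 km reach to input B (t = 1.021e+04 s = 0.1182 d), decay gives C = 0.3436·exp(−0.40·0.1182) = 0.3277 mg/L.
After input B: C = (23.37·0.3277 + 0.004·15.6) / 23.37 = 0.3304 mg/L.

0.330 mg/L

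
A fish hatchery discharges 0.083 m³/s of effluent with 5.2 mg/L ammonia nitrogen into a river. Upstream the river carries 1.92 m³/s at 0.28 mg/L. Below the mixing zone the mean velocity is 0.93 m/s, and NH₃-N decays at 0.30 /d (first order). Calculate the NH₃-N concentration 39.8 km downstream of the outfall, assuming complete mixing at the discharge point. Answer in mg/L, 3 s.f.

0.417 mg/L

After complete mixing, C₀ = (0.083·5.2 + 1.92·0.28) / 2.003 = 0.4839 mg/L.
Travel time t = 3.98e+04 m / 0.93 m/s = 4.28e+04 s = 0.4953 d.
C = 0.4839·exp(−0.30·0.4953) = 0.4839·0.8619 = 0.4171 mg/L.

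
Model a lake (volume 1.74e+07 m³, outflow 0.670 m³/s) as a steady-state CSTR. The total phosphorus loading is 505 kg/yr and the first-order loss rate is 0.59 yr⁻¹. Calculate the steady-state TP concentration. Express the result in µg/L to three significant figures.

Outflow Q = 0.670 m³/s × 3.156e+07 s/yr = 2.114e+07 m³/yr.
Steady-state CSTR mass balance: W = Q·C + k·V·C, so C = W/(Q + kV).
Q + kV = 2.114e+07 + 0.59·1.74e+07 = 3.141e+07 m³/yr.
C = 505/3.141e+07 = 1.608e-05 kg/m³ = 0.01608 mg/L = 16.08 µg/L.

16.1 µg/L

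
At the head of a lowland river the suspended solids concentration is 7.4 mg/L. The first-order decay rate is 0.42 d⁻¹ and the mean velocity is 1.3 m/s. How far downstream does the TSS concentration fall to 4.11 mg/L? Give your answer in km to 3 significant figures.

From C = C₀·e^(−kt), t = ln(C₀/C)/k = ln(7.4/4.11)/0.42 = 0.5881/0.42 = 1.4 d.
Distance = v·t = 1.3 m/s × 1.21e+05 s = 1.573e+05 m = 157.3 km.

157 km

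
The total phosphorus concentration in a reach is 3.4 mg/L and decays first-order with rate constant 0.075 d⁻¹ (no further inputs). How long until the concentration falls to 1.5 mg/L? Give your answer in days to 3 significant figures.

10.9 d

t = ln(C₀/C)/k = ln(3.4/1.5)/0.075 = 0.8183/0.075 = 10.91 d.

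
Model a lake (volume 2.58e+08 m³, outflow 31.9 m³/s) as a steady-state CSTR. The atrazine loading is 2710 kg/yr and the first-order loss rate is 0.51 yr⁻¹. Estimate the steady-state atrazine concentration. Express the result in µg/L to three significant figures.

2.38 µg/L

Outflow Q = 31.9 m³/s × 3.156e+07 s/yr = 1.007e+09 m³/yr.
Steady-state CSTR mass balance: W = Q·C + k·V·C, so C = W/(Q + kV).
Q + kV = 1.007e+09 + 0.51·2.58e+08 = 1.138e+09 m³/yr.
C = 2710/1.138e+09 = 2.381e-06 kg/m³ = 0.002381 mg/L = 2.381 µg/L.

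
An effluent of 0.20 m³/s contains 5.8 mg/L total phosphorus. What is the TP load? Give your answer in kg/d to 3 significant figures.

Mass flux = Q·C = 0.2 m³/s × 5.8 g/m³ = 1.16 g/s.
= 1.16 g/s × 86.4 = 100.2 kg/d.

100 kg/d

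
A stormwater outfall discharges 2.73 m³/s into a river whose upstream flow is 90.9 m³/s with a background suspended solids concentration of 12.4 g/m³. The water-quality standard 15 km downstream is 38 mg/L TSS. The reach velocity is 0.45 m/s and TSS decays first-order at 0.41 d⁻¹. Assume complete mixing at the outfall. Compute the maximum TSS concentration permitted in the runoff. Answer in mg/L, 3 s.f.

1110 mg/L

Travel time to the compliance point: t = 1.5e+04/0.45 = 3.333e+04 s = 0.3858 d; decay factor exp(−0.41·0.3858) = 0.8537.
So the concentration just after mixing may be at most 38/0.8537 = 44.51 mg/L.
Mass balance: 44.51·93.63 = 2.73·Cₑ + 90.9·12.4.
Cₑ = (4168 − 1127) / 2.73 = 1114 mg/L.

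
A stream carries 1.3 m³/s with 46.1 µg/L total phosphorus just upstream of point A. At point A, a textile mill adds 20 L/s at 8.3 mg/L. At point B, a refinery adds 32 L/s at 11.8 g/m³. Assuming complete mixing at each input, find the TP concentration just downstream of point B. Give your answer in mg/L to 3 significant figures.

46.1 µg/L = 0.0461 mg/L.
20 L/s = 0.02 m³/s.
After input A: C = (1.3·0.0461 + 0.02·8.3) / 1.32 = 0.1712 mg/L.
32 L/s = 0.032 m³/s.
After input B: C = (1.32·0.1712 + 0.032·11.8) / 1.352 = 0.4464 mg/L.

0.446 mg/L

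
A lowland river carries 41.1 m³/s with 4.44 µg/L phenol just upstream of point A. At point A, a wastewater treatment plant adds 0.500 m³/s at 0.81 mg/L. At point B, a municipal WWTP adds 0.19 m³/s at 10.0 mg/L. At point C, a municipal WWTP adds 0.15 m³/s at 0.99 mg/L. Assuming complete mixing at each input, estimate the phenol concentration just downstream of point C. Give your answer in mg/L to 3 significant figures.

4.44 µg/L = 0.00444 mg/L.
After input A: C = (41.1·0.00444 + 0.5·0.81) / 41.6 = 0.01412 mg/L.
After input B: C = (41.6·0.01412 + 0.19·10) / 41.79 = 0.05952 mg/L.
After input C: C = (41.79·0.05952 + 0.15·0.99) / 41.94 = 0.06285 mg/L.

0.0629 mg/L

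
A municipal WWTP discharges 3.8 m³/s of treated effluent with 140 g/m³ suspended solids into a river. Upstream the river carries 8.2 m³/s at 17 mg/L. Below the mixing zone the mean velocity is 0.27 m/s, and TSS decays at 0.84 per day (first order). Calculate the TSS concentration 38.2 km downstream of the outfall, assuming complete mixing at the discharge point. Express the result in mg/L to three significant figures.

After complete mixing, C₀ = (3.8·140 + 8.2·17) / 12 = 55.95 mg/L.
Travel time t = 3.82e+04 m / 0.27 m/s = 1.415e+05 s = 1.638 d.
C = 55.95·exp(−0.84·1.638) = 55.95·0.2527 = 14.14 mg/L.

14.1 mg/L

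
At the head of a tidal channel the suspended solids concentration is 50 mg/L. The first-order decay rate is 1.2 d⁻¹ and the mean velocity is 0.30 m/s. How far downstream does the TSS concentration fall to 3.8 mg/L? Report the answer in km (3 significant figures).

55.7 km

From C = C₀·e^(−kt), t = ln(C₀/C)/k = ln(50/3.8)/1.2 = 2.577/1.2 = 2.148 d.
Distance = v·t = 0.30 m/s × 1.855e+05 s = 5.566e+04 m = 55.66 km.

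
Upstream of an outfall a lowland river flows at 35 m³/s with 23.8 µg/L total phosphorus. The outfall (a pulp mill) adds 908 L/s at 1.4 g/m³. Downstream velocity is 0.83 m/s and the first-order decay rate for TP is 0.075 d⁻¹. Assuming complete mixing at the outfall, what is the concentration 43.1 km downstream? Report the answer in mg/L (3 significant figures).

0.0560 mg/L

908 L/s = 0.908 m³/s.
23.8 µg/L = 0.0238 mg/L.
After complete mixing, C₀ = (0.908·1.4 + 35·0.0238) / 35.91 = 0.0586 mg/L.
Travel time t = 4.31e+04 m / 0.83 m/s = 5.193e+04 s = 0.601 d.
C = 0.0586·exp(−0.075·0.601) = 0.0586·0.9559 = 0.05602 mg/L.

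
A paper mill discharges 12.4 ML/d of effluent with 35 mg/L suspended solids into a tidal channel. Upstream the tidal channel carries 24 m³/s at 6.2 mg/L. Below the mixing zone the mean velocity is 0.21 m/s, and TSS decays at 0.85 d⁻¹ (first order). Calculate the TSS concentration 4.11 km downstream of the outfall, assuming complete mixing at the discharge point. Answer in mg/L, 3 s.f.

5.26 mg/L

12.4 ML/d = 0.1435 m³/s.
After complete mixing, C₀ = (0.1435·35 + 24·6.2) / 24.14 = 6.371 mg/L.
Travel time t = 4110 m / 0.21 m/s = 1.957e+04 s = 0.2265 d.
C = 6.371·exp(−0.85·0.2265) = 6.371·0.8249 = 5.255 mg/L.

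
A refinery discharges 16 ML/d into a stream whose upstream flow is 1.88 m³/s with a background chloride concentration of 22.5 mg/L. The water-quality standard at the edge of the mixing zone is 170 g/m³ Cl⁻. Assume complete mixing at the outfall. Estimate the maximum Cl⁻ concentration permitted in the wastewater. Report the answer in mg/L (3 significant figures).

16 ML/d = 0.1852 m³/s.
Mass balance: 170·2.065 = 0.1852·Cₑ + 1.88·22.5.
Cₑ = (351.1 − 42.3) / 0.1852 = 1667 mg/L.

1670 mg/L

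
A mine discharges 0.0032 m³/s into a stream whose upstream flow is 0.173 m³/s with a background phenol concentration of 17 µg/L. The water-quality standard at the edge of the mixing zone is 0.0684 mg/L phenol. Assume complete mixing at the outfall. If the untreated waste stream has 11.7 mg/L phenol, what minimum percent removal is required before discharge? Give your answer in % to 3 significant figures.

17 µg/L = 0.017 mg/L.
Mass balance: 0.0684·0.1762 = 0.0032·Cₑ + 0.173·0.017.
Cₑ = (0.01205 − 0.002941) / 0.0032 = 2.847 mg/L.
Required removal = 1 − 2.847/11.7 = 75.66 %.

75.7 %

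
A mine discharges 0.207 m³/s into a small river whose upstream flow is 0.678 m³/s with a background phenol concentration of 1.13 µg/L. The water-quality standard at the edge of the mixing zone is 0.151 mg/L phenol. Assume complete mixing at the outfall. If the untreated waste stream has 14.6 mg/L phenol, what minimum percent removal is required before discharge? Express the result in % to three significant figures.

1.13 µg/L = 0.00113 mg/L.
Mass balance: 0.151·0.885 = 0.207·Cₑ + 0.678·0.00113.
Cₑ = (0.1336 − 0.0007661) / 0.207 = 0.6419 mg/L.
Required removal = 1 − 0.6419/14.6 = 95.6 %.

95.6 %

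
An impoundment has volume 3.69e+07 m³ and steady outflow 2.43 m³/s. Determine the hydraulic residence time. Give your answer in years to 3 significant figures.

Q = 2.43 m³/s × 3.156e+07 s/yr = 7.668e+07 m³/yr.
Hydraulic residence time τ = V/Q = 3.69e+07/7.668e+07 = 0.4812 yr.

0.481 yr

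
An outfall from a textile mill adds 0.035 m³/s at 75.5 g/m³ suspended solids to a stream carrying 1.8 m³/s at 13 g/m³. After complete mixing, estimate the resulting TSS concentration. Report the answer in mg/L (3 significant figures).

Conservation of mass across the mixing zone: C = (0.035·75.5 + 1.8·13) / (0.035 + 1.8) = 26.04/1.835 = 14.19 mg/L.

14.2 mg/L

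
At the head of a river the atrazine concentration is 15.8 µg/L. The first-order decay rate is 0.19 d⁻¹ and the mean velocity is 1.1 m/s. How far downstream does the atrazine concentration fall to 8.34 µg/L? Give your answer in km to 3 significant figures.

320 km

From C = C₀·e^(−kt), t = ln(C₀/C)/k = ln(15.8/8.34)/0.19 = 0.6389/0.19 = 3.363 d.
Distance = v·t = 1.1 m/s × 2.906e+05 s = 3.196e+05 m = 319.6 km.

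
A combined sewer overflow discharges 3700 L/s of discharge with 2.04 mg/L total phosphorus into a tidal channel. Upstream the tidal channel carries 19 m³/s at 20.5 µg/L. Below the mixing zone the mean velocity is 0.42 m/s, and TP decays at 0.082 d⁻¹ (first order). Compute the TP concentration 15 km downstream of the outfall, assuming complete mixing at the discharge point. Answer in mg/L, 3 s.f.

3700 L/s = 3.7 m³/s.
20.5 µg/L = 0.0205 mg/L.
After complete mixing, C₀ = (3.7·2.04 + 19·0.0205) / 22.7 = 0.3497 mg/L.
Travel time t = 1.5e+04 m / 0.42 m/s = 3.571e+04 s = 0.4134 d.
C = 0.3497·exp(−0.082·0.4134) = 0.3497·0.9667 = 0.338 mg/L.

0.338 mg/L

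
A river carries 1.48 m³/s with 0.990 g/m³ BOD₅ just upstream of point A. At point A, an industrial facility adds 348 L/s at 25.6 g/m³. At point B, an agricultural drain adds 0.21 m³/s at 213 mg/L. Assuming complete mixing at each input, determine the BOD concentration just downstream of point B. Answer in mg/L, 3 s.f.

27.0 mg/L

348 L/s = 0.348 m³/s.
After input A: C = (1.48·0.99 + 0.348·25.6) / 1.828 = 5.675 mg/L.
After input B: C = (1.828·5.675 + 0.21·213) / 2.038 = 27.04 mg/L.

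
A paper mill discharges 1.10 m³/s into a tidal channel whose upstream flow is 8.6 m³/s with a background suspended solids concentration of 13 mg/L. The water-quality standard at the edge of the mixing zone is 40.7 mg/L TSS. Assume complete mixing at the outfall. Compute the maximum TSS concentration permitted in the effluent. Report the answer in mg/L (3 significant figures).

257 mg/L

Mass balance: 40.7·9.7 = 1.1·Cₑ + 8.6·13.
Cₑ = (394.8 − 111.8) / 1.1 = 257.3 mg/L.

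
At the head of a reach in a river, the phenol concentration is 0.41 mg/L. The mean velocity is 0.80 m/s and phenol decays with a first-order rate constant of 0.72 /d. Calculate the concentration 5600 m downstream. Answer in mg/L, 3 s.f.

Travel time t = 5600 m / 0.80 m/s = 5600/0.80 = 7000 s = 0.08102 d.
First-order decay: C = 0.41·exp(−0.72·0.08102) = 0.41·0.9433 = 0.3868 mg/L.

0.387 mg/L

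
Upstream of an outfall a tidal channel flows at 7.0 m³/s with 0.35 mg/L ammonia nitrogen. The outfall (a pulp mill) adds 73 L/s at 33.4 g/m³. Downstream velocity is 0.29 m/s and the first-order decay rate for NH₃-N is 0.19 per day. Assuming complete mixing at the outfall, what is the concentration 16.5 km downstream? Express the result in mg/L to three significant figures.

73 L/s = 0.073 m³/s.
After complete mixing, C₀ = (0.073·33.4 + 7·0.35) / 7.073 = 0.6911 mg/L.
Travel time t = 1.65e+04 m / 0.29 m/s = 5.69e+04 s = 0.6585 d.
C = 0.6911·exp(−0.19·0.6585) = 0.6911·0.8824 = 0.6098 mg/L.

0.610 mg/L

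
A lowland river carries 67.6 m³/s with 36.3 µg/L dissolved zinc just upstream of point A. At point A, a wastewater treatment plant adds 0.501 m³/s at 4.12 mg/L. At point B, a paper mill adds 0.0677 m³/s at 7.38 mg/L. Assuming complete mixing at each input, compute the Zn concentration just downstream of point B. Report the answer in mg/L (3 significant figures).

36.3 µg/L = 0.0363 mg/L.
After input A: C = (67.6·0.0363 + 0.501·4.12) / 68.1 = 0.06634 mg/L.
After input B: C = (68.1·0.06634 + 0.0677·7.38) / 68.17 = 0.07361 mg/L.

0.0736 mg/L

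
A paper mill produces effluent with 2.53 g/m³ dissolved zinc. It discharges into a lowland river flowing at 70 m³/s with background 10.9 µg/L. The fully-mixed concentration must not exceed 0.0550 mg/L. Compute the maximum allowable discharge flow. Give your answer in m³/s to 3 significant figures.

10.9 µg/L = 0.0109 mg/L.
Mass balance at complete mixing: C_std·(Q_w + Q_r) = Q_w·C_e + Q_r·C_b.
Rearranging, Q_w = Q_r·(C_std − C_b)/(C_e − C_std) = 70·(0.055 − 0.0109) / (2.53 − 0.055) = 1.247 m³/s.

1.25 m³/s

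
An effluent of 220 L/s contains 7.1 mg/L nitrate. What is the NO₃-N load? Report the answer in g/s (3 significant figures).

1.56 g/s

220 L/s = 0.22 m³/s.
Mass flux = Q·C = 0.22 m³/s × 7.1 g/m³ = 1.562 g/s.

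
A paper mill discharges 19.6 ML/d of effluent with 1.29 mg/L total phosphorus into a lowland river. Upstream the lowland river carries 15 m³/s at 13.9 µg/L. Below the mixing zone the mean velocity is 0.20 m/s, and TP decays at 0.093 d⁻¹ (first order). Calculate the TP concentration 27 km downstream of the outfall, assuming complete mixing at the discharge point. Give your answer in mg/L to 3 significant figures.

0.0285 mg/L

19.6 ML/d = 0.2269 m³/s.
13.9 µg/L = 0.0139 mg/L.
After complete mixing, C₀ = (0.2269·1.29 + 15·0.0139) / 15.23 = 0.03291 mg/L.
Travel time t = 2.7e+04 m / 0.20 m/s = 1.35e+05 s = 1.562 d.
C = 0.03291·exp(−0.093·1.562) = 0.03291·0.8648 = 0.02846 mg/L.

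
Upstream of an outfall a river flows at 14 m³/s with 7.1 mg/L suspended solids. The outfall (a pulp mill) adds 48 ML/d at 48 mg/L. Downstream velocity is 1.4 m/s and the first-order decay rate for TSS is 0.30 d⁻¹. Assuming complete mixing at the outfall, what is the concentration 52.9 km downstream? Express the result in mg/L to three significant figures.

48 ML/d = 0.5556 m³/s.
After complete mixing, C₀ = (0.5556·48 + 14·7.1) / 14.56 = 8.661 mg/L.
Travel time t = 5.29e+04 m / 1.4 m/s = 3.779e+04 s = 0.4373 d.
C = 8.661·exp(−0.30·0.4373) = 8.661·0.877 = 7.596 mg/L.

7.60 mg/L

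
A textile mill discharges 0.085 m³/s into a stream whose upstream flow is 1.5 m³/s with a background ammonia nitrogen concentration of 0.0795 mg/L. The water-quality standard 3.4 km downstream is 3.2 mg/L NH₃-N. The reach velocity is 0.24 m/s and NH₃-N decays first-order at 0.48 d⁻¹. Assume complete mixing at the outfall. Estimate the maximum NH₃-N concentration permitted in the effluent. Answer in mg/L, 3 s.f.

63.2 mg/L

Travel time to the compliance point: t = 3400/0.24 = 1.417e+04 s = 0.164 d; decay factor exp(−0.48·0.164) = 0.9243.
So the concentration just after mixing may be at most 3.2/0.9243 = 3.462 mg/L.
Mass balance: 3.462·1.585 = 0.085·Cₑ + 1.5·0.0795.
Cₑ = (5.487 − 0.1192) / 0.085 = 63.15 mg/L.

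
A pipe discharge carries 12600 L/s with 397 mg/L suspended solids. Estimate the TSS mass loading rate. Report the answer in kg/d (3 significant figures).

12600 L/s = 12.6 m³/s.
Mass flux = Q·C = 12.6 m³/s × 397 g/m³ = 5002 g/s.
= 5002 g/s × 86.4 = 4.322e+05 kg/d.

432000 kg/d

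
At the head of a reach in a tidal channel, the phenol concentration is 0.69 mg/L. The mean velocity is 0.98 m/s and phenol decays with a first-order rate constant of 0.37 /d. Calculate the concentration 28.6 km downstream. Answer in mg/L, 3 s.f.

Travel time t = 28.6 km / 0.98 m/s = 2.86e+04/0.98 = 2.918e+04 s = 0.3378 d.
First-order decay: C = 0.69·exp(−0.37·0.3378) = 0.69·0.8825 = 0.6089 mg/L.

0.609 mg/L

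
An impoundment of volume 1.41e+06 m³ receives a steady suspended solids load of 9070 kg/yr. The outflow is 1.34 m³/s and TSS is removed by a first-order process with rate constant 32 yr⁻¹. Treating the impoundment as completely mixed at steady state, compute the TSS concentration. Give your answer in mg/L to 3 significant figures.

Outflow Q = 1.34 m³/s × 3.156e+07 s/yr = 4.229e+07 m³/yr.
Steady-state CSTR mass balance: W = Q·C + k·V·C, so C = W/(Q + kV).
Q + kV = 4.229e+07 + 32·1.41e+06 = 8.741e+07 m³/yr.
C = 9070/8.741e+07 = 0.0001038 kg/m³ = 0.1038 mg/L.

0.104 mg/L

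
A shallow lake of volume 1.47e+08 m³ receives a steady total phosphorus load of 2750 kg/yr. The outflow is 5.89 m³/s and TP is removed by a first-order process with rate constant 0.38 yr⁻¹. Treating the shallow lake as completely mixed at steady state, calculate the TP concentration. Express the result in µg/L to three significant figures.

Outflow Q = 5.89 m³/s × 3.156e+07 s/yr = 1.859e+08 m³/yr.
Steady-state CSTR mass balance: W = Q·C + k·V·C, so C = W/(Q + kV).
Q + kV = 1.859e+08 + 0.38·1.47e+08 = 2.417e+08 m³/yr.
C = 2750/2.417e+08 = 1.138e-05 kg/m³ = 0.01138 mg/L = 11.38 µg/L.

11.4 µg/L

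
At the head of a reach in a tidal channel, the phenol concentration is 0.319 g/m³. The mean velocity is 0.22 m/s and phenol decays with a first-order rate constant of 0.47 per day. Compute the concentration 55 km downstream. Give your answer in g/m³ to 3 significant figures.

Travel time t = 55 km / 0.22 m/s = 5.5e+04/0.22 = 2.5e+05 s = 2.894 d.
First-order decay: C = 0.319·exp(−0.47·2.894) = 0.319·0.2567 = 0.08188 g/m³.

0.0819 g/m³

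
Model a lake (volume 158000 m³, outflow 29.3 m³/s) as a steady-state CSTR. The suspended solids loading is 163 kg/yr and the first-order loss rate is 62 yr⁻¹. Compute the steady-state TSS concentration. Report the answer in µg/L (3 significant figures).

0.174 µg/L

Outflow Q = 29.3 m³/s × 3.156e+07 s/yr = 9.246e+08 m³/yr.
Steady-state CSTR mass balance: W = Q·C + k·V·C, so C = W/(Q + kV).
Q + kV = 9.246e+08 + 62·158000 = 9.344e+08 m³/yr.
C = 163/9.344e+08 = 1.744e-07 kg/m³ = 0.0001744 mg/L = 0.1744 µg/L.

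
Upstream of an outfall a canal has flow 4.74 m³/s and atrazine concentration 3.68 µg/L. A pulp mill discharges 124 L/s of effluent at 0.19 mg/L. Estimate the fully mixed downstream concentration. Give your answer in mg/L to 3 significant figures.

124 L/s = 0.124 m³/s.
3.68 µg/L = 0.00368 mg/L.
Flow-weighted mixing gives C = (0.124·0.19 + 4.74·0.00368) / (0.124 + 4.74) = 0.041/4.864 = 0.00843 mg/L.

0.00843 mg/L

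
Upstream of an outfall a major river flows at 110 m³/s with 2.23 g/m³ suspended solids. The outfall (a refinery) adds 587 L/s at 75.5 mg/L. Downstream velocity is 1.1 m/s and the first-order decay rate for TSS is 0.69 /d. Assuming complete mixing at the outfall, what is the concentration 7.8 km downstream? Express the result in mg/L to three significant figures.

587 L/s = 0.587 m³/s.
After complete mixing, C₀ = (0.587·75.5 + 110·2.23) / 110.6 = 2.619 mg/L.
Travel time t = 7800 m / 1.1 m/s = 7091 s = 0.08207 d.
C = 2.619·exp(−0.69·0.08207) = 2.619·0.9449 = 2.475 mg/L.

2.47 mg/L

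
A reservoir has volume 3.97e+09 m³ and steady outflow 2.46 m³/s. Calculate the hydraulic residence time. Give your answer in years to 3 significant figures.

51.1 yr

Q = 2.46 m³/s × 3.156e+07 s/yr = 7.763e+07 m³/yr.
Hydraulic residence time τ = V/Q = 3.97e+09/7.763e+07 = 51.14 yr.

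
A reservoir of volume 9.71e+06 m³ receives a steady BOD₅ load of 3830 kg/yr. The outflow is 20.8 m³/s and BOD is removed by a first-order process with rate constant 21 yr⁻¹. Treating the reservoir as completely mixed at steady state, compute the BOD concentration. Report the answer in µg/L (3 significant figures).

Outflow Q = 20.8 m³/s × 3.156e+07 s/yr = 6.564e+08 m³/yr.
Steady-state CSTR mass balance: W = Q·C + k·V·C, so C = W/(Q + kV).
Q + kV = 6.564e+08 + 21·9.71e+06 = 8.603e+08 m³/yr.
C = 3830/8.603e+08 = 4.452e-06 kg/m³ = 0.004452 mg/L = 4.452 µg/L.

4.45 µg/L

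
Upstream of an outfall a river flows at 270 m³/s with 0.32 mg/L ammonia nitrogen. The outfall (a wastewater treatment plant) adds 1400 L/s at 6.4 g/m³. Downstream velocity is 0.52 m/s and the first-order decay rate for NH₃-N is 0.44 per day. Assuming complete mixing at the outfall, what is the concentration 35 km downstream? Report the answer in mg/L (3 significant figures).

0.249 mg/L

1400 L/s = 1.4 m³/s.
After complete mixing, C₀ = (1.4·6.4 + 270·0.32) / 271.4 = 0.3514 mg/L.
Travel time t = 3.5e+04 m / 0.52 m/s = 6.731e+04 s = 0.779 d.
C = 0.3514·exp(−0.44·0.779) = 0.3514·0.7098 = 0.2494 mg/L.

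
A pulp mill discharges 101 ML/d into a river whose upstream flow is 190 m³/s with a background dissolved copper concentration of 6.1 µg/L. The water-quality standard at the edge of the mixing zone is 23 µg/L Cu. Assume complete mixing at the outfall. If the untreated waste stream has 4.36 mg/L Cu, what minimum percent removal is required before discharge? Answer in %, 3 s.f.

36.5 %

101 ML/d = 1.169 m³/s.
6.1 µg/L = 0.0061 mg/L.
23 µg/L = 0.023 mg/L.
Mass balance: 0.023·191.2 = 1.169·Cₑ + 190·0.0061.
Cₑ = (4.397 − 1.159) / 1.169 = 2.77 mg/L.
Required removal = 1 − 2.77/4.36 = 36.47 %.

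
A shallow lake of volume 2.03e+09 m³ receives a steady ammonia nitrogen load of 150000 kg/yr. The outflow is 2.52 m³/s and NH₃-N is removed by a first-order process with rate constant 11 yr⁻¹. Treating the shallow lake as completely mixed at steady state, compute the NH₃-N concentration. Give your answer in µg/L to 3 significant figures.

Outflow Q = 2.52 m³/s × 3.156e+07 s/yr = 7.953e+07 m³/yr.
Steady-state CSTR mass balance: W = Q·C + k·V·C, so C = W/(Q + kV).
Q + kV = 7.953e+07 + 11·2.03e+09 = 2.241e+10 m³/yr.
C = 150000/2.241e+10 = 6.694e-06 kg/m³ = 0.006694 mg/L = 6.694 µg/L.

6.69 µg/L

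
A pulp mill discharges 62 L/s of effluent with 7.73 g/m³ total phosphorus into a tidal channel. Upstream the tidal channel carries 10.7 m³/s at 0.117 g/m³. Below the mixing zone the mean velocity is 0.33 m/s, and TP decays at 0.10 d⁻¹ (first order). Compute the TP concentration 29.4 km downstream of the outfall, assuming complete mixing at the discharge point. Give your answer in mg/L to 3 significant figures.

62 L/s = 0.062 m³/s.
After complete mixing, C₀ = (0.062·7.73 + 10.7·0.117) / 10.76 = 0.1609 mg/L.
Travel time t = 2.94e+04 m / 0.33 m/s = 8.909e+04 s = 1.031 d.
C = 0.1609·exp(−0.10·1.031) = 0.1609·0.902 = 0.1451 mg/L.

0.145 mg/L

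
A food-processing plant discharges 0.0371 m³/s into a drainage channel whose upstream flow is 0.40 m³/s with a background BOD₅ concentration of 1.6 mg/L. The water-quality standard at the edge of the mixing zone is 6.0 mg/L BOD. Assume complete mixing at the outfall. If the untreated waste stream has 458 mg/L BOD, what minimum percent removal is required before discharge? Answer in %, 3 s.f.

Mass balance: 6·0.4371 = 0.0371·Cₑ + 0.4·1.6.
Cₑ = (2.623 − 0.64) / 0.0371 = 53.44 mg/L.
Required removal = 1 − 53.44/458 = 88.33 %.

88.3 %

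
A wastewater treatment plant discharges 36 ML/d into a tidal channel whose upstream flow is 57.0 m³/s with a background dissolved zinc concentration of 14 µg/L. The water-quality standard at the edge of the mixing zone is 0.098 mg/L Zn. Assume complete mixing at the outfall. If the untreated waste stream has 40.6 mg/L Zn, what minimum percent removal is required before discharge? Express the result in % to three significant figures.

71.5 %

36 ML/d = 0.4167 m³/s.
14 µg/L = 0.014 mg/L.
Mass balance: 0.098·57.42 = 0.4167·Cₑ + 57·0.014.
Cₑ = (5.627 − 0.798) / 0.4167 = 11.59 mg/L.
Required removal = 1 − 11.59/40.6 = 71.46 %.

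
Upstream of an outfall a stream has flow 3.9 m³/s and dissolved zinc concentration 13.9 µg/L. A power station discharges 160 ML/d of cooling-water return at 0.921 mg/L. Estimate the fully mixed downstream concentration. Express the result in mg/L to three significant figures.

160 ML/d = 1.852 m³/s.
13.9 µg/L = 0.0139 mg/L.
Conservation of mass across the mixing zone: C = (1.852·0.921 + 3.9·0.0139) / (1.852 + 3.9) = 1.76/5.752 = 0.3059 mg/L.

0.306 mg/L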